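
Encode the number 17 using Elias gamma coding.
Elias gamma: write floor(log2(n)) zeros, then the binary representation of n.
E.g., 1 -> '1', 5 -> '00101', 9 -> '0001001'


num_bits = floor(log2(17)) + 1 = 5
leading_zeros = num_bits - 1 = 4
binary(17) = 10001

Elias gamma(17) = '0000' + '10001' = 000010001 (9 bits)


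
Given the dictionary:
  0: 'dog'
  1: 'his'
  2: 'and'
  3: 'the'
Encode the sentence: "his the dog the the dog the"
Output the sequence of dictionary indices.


Look up each word in the dictionary:
  'his' -> 1
  'the' -> 3
  'dog' -> 0
  'the' -> 3
  'the' -> 3
  'dog' -> 0
  'the' -> 3

Encoded: [1, 3, 0, 3, 3, 0, 3]


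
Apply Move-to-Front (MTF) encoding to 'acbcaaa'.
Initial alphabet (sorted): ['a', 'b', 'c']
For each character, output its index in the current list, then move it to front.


MTF encoding:
'a': index 0 in ['a', 'b', 'c'] -> ['a', 'b', 'c']
'c': index 2 in ['a', 'b', 'c'] -> ['c', 'a', 'b']
'b': index 2 in ['c', 'a', 'b'] -> ['b', 'c', 'a']
'c': index 1 in ['b', 'c', 'a'] -> ['c', 'b', 'a']
'a': index 2 in ['c', 'b', 'a'] -> ['a', 'c', 'b']
'a': index 0 in ['a', 'c', 'b'] -> ['a', 'c', 'b']
'a': index 0 in ['a', 'c', 'b'] -> ['a', 'c', 'b']


Output: [0, 2, 2, 1, 2, 0, 0]


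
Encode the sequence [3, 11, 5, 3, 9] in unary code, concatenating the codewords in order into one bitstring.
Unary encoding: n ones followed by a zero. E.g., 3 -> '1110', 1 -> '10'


Encode each number as n ones followed by a terminating 0:
  3 -> 1110 (4 bits)
  11 -> 111111111110 (12 bits)
  5 -> 111110 (6 bits)
  3 -> 1110 (4 bits)
  9 -> 1111111110 (10 bits)
Total length = 4 + 12 + 6 + 4 + 10 = 36 bits.

Unary([3, 11, 5, 3, 9]) = 111011111111111011111011101111111110 (36 bits)


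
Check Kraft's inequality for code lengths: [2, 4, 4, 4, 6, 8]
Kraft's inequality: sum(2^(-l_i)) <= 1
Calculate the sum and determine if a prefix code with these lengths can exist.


Sum = 2^(-2) + 2^(-4) + 2^(-4) + 2^(-4) + 2^(-6) + 2^(-8)
    = 0.25 + 0.0625 + 0.0625 + 0.0625 + 0.015625 + 0.00390625
    = 117/256 = 0.45703125
Since 0.45703125 <= 1, Kraft's inequality IS satisfied.
A prefix code with these lengths CAN exist.

Kraft sum = 0.45703125. Satisfied.


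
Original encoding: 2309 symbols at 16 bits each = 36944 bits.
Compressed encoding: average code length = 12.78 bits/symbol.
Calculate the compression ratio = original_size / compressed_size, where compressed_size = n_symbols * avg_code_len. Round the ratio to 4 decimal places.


original_size = n_symbols * orig_bits = 2309 * 16 = 36944 bits
compressed_size = n_symbols * avg_code_len = 2309 * 12.78 = 29509.02 bits
ratio = original_size / compressed_size = 36944 / 29509.02 = 1.252

Compression ratio = 1.252


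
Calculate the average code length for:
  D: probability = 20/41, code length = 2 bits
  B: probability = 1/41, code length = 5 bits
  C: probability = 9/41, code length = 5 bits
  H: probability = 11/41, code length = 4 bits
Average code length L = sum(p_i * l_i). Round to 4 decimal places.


Weighted contributions p_i * l_i:
  D: (20/41) * 2 = 40/41
  B: (1/41) * 5 = 5/41
  C: (9/41) * 5 = 45/41
  H: (11/41) * 4 = 44/41
Sum = (40 + 5 + 45 + 44)/41 = 134/41

L = 134/41 = 3.2683 bits/symbol


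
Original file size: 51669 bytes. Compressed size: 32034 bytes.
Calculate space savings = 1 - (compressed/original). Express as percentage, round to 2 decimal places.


ratio = compressed/original = 32034/51669 = 0.619985
savings = 1 - ratio = 1 - 0.619985 = 0.380015
as a percentage: 0.380015 * 100 = 38.0%

Space savings = 1 - 32034/51669 = 38.0%


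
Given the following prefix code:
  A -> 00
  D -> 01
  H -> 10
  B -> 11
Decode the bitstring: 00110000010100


Decoding step by step:
Bits 00 -> A
Bits 11 -> B
Bits 00 -> A
Bits 00 -> A
Bits 01 -> D
Bits 01 -> D
Bits 00 -> A


Decoded message: ABAADDA


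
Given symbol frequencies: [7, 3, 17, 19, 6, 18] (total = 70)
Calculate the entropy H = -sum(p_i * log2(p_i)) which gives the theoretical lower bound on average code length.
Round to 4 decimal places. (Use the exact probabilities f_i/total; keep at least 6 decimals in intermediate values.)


Per-symbol terms -p_i * log2(p_i) with p_i = f_i/70:
  p = 7/70 = 0.100000: log2(p) = -3.321928, -p*log2(p) = 0.332193
  p = 3/70 = 0.042857: log2(p) = -4.544321, -p*log2(p) = 0.194757
  p = 17/70 = 0.242857: log2(p) = -2.041820, -p*log2(p) = 0.495871
  p = 19/70 = 0.271429: log2(p) = -1.881356, -p*log2(p) = 0.510654
  p = 6/70 = 0.085714: log2(p) = -3.544321, -p*log2(p) = 0.303799
  p = 18/70 = 0.257143: log2(p) = -1.959358, -p*log2(p) = 0.503835
H = 0.332193 + 0.194757 + 0.495871 + 0.510654 + 0.303799 + 0.503835 = 2.341109

H = 2.3411 bits/symbol


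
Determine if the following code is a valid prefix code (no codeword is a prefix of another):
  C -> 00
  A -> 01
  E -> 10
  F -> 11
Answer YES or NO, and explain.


Checking each pair (does one codeword prefix another?):
  C='00' vs A='01': no prefix
  C='00' vs E='10': no prefix
  C='00' vs F='11': no prefix
  A='01' vs C='00': no prefix
  A='01' vs E='10': no prefix
  A='01' vs F='11': no prefix
  E='10' vs C='00': no prefix
  E='10' vs A='01': no prefix
  E='10' vs F='11': no prefix
  F='11' vs C='00': no prefix
  F='11' vs A='01': no prefix
  F='11' vs E='10': no prefix
No violation found over all pairs.

YES -- this is a valid prefix code. No codeword is a prefix of any other codeword.


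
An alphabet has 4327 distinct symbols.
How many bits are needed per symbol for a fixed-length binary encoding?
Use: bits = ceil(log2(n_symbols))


log2(4327) = 12.0792
Bracket: 2^12 = 4096 < 4327 <= 2^13 = 8192
So ceil(log2(4327)) = 13

bits = ceil(log2(4327)) = ceil(12.0792) = 13 bits


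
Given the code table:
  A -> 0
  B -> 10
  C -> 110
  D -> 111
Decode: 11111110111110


Decoding:
111 -> D
111 -> D
10 -> B
111 -> D
110 -> C


Result: DDBDC


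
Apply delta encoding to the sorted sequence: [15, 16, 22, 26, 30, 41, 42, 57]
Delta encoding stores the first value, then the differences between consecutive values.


First value: 15
Deltas:
  16 - 15 = 1
  22 - 16 = 6
  26 - 22 = 4
  30 - 26 = 4
  41 - 30 = 11
  42 - 41 = 1
  57 - 42 = 15


Delta encoded: [15, 1, 6, 4, 4, 11, 1, 15]


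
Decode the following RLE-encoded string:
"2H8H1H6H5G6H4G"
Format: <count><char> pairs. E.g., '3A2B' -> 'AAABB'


Expanding each <count><char> pair:
  2H -> 'HH'
  8H -> 'HHHHHHHH'
  1H -> 'H'
  6H -> 'HHHHHH'
  5G -> 'GGGGG'
  6H -> 'HHHHHH'
  4G -> 'GGGG'

Decoded = HHHHHHHHHHHHHHHHHGGGGGHHHHHHGGGG


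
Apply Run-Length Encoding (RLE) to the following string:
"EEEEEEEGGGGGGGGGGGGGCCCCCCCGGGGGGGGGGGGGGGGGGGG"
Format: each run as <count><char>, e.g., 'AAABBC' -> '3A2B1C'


Scanning runs left to right:
  i=0: run of 'E' x 7 -> '7E'
  i=7: run of 'G' x 13 -> '13G'
  i=20: run of 'C' x 7 -> '7C'
  i=27: run of 'G' x 20 -> '20G'

RLE = 7E13G7C20G


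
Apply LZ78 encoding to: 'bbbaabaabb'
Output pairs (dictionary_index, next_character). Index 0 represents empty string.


LZ78 encoding steps:
Dictionary: {0: ''}
Step 1: w='' (idx 0), next='b' -> output (0, 'b'), add 'b' as idx 1
Step 2: w='b' (idx 1), next='b' -> output (1, 'b'), add 'bb' as idx 2
Step 3: w='' (idx 0), next='a' -> output (0, 'a'), add 'a' as idx 3
Step 4: w='a' (idx 3), next='b' -> output (3, 'b'), add 'ab' as idx 4
Step 5: w='a' (idx 3), next='a' -> output (3, 'a'), add 'aa' as idx 5
Step 6: w='bb' (idx 2), end of input -> output (2, '')


Encoded: [(0, 'b'), (1, 'b'), (0, 'a'), (3, 'b'), (3, 'a'), (2, '')]


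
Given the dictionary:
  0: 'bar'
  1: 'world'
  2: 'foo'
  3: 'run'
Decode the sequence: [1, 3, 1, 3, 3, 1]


Look up each index in the dictionary:
  1 -> 'world'
  3 -> 'run'
  1 -> 'world'
  3 -> 'run'
  3 -> 'run'
  1 -> 'world'

Decoded: "world run world run run world"


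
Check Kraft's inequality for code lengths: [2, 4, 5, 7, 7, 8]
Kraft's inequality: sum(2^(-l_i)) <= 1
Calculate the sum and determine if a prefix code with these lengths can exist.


Sum = 2^(-2) + 2^(-4) + 2^(-5) + 2^(-7) + 2^(-7) + 2^(-8)
    = 0.25 + 0.0625 + 0.03125 + 0.0078125 + 0.0078125 + 0.00390625
    = 93/256 = 0.36328125
Since 0.36328125 <= 1, Kraft's inequality IS satisfied.
A prefix code with these lengths CAN exist.

Kraft sum = 0.36328125. Satisfied.


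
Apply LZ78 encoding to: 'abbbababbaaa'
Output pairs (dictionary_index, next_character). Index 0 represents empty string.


LZ78 encoding steps:
Dictionary: {0: ''}
Step 1: w='' (idx 0), next='a' -> output (0, 'a'), add 'a' as idx 1
Step 2: w='' (idx 0), next='b' -> output (0, 'b'), add 'b' as idx 2
Step 3: w='b' (idx 2), next='b' -> output (2, 'b'), add 'bb' as idx 3
Step 4: w='a' (idx 1), next='b' -> output (1, 'b'), add 'ab' as idx 4
Step 5: w='ab' (idx 4), next='b' -> output (4, 'b'), add 'abb' as idx 5
Step 6: w='a' (idx 1), next='a' -> output (1, 'a'), add 'aa' as idx 6
Step 7: w='a' (idx 1), end of input -> output (1, '')


Encoded: [(0, 'a'), (0, 'b'), (2, 'b'), (1, 'b'), (4, 'b'), (1, 'a'), (1, '')]


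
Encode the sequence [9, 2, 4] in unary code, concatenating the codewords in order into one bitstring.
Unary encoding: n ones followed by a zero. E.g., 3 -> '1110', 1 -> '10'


Encode each number as n ones followed by a terminating 0:
  9 -> 1111111110 (10 bits)
  2 -> 110 (3 bits)
  4 -> 11110 (5 bits)
Total length = 10 + 3 + 5 = 18 bits.

Unary([9, 2, 4]) = 111111111011011110 (18 bits)


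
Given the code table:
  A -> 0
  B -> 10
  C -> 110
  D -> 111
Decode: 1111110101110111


Decoding:
111 -> D
111 -> D
0 -> A
10 -> B
111 -> D
0 -> A
111 -> D


Result: DDABDAD


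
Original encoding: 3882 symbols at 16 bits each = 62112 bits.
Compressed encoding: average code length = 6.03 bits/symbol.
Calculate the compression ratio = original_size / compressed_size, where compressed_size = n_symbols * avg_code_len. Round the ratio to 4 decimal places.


original_size = n_symbols * orig_bits = 3882 * 16 = 62112 bits
compressed_size = n_symbols * avg_code_len = 3882 * 6.03 = 23408.46 bits
ratio = original_size / compressed_size = 62112 / 23408.46 = 2.6534

Compression ratio = 2.6534


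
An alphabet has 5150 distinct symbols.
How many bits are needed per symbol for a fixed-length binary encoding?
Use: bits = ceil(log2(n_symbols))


log2(5150) = 12.3304
Bracket: 2^12 = 4096 < 5150 <= 2^13 = 8192
So ceil(log2(5150)) = 13

bits = ceil(log2(5150)) = ceil(12.3304) = 13 bits


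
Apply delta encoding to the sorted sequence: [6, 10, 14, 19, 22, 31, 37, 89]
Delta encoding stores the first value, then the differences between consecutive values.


First value: 6
Deltas:
  10 - 6 = 4
  14 - 10 = 4
  19 - 14 = 5
  22 - 19 = 3
  31 - 22 = 9
  37 - 31 = 6
  89 - 37 = 52


Delta encoded: [6, 4, 4, 5, 3, 9, 6, 52]


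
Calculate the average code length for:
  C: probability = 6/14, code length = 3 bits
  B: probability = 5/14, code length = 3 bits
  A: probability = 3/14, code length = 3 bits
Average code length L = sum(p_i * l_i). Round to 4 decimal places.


Weighted contributions p_i * l_i:
  C: (6/14) * 3 = 18/14
  B: (5/14) * 3 = 15/14
  A: (3/14) * 3 = 9/14
Sum = (18 + 15 + 9)/14 = 42/14

L = 42/14 = 3.0000 bits/symbol


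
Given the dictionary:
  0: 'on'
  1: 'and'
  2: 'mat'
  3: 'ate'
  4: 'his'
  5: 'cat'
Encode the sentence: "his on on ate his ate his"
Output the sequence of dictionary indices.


Look up each word in the dictionary:
  'his' -> 4
  'on' -> 0
  'on' -> 0
  'ate' -> 3
  'his' -> 4
  'ate' -> 3
  'his' -> 4

Encoded: [4, 0, 0, 3, 4, 3, 4]


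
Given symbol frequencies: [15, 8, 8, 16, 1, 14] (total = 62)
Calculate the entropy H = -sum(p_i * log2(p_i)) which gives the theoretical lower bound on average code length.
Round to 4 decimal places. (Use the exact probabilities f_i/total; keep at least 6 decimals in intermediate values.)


Per-symbol terms -p_i * log2(p_i) with p_i = f_i/62:
  p = 15/62 = 0.241935: log2(p) = -2.047306, -p*log2(p) = 0.495316
  p = 8/62 = 0.129032: log2(p) = -2.954196, -p*log2(p) = 0.381187
  p = 8/62 = 0.129032: log2(p) = -2.954196, -p*log2(p) = 0.381187
  p = 16/62 = 0.258065: log2(p) = -1.954196, -p*log2(p) = 0.504309
  p = 1/62 = 0.016129: log2(p) = -5.954196, -p*log2(p) = 0.096035
  p = 14/62 = 0.225806: log2(p) = -2.146841, -p*log2(p) = 0.484771
H = 0.495316 + 0.381187 + 0.381187 + 0.504309 + 0.096035 + 0.484771 = 2.342805

H = 2.3428 bits/symbol


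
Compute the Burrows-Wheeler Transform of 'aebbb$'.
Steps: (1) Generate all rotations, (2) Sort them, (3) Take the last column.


Rotations (sorted):
  0: $aebbb -> last char: b
  1: aebbb$ -> last char: $
  2: b$aebb -> last char: b
  3: bb$aeb -> last char: b
  4: bbb$ae -> last char: e
  5: ebbb$a -> last char: a


BWT = b$bbea


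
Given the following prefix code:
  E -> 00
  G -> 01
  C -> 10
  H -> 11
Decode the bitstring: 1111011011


Decoding step by step:
Bits 11 -> H
Bits 11 -> H
Bits 01 -> G
Bits 10 -> C
Bits 11 -> H


Decoded message: HHGCH


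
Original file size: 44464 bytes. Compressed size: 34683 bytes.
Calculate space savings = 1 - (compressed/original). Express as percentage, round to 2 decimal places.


ratio = compressed/original = 34683/44464 = 0.780024
savings = 1 - ratio = 1 - 0.780024 = 0.219976
as a percentage: 0.219976 * 100 = 22.0%

Space savings = 1 - 34683/44464 = 22.0%


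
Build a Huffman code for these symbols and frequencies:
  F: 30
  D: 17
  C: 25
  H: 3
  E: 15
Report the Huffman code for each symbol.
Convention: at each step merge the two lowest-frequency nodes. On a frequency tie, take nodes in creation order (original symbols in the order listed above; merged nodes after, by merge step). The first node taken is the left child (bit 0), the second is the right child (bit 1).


Huffman tree construction:
Step 1: Merge H(3) + E(15) = 18
Step 2: Merge D(17) + (H+E)(18) = 35
Step 3: Merge C(25) + F(30) = 55
Step 4: Merge (D+(H+E))(35) + (C+F)(55) = 90
Read each symbol's code off the tree from the root (left child = 0, right child = 1).

Codes:
  F: 11 (length 2)
  D: 00 (length 2)
  C: 10 (length 2)
  H: 010 (length 3)
  E: 011 (length 3)
Average code length: 198/90 = 2.2000 bits/symbol


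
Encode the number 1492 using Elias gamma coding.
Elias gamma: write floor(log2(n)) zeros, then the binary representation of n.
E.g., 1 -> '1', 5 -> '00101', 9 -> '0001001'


num_bits = floor(log2(1492)) + 1 = 11
leading_zeros = num_bits - 1 = 10
binary(1492) = 10111010100

Elias gamma(1492) = '0000000000' + '10111010100' = 000000000010111010100 (21 bits)


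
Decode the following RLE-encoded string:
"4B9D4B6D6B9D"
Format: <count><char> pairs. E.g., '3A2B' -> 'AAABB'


Expanding each <count><char> pair:
  4B -> 'BBBB'
  9D -> 'DDDDDDDDD'
  4B -> 'BBBB'
  6D -> 'DDDDDD'
  6B -> 'BBBBBB'
  9D -> 'DDDDDDDDD'

Decoded = BBBBDDDDDDDDDBBBBDDDDDDBBBBBBDDDDDDDDD


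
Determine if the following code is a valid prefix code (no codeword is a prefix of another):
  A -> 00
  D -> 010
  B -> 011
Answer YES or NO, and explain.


Checking each pair (does one codeword prefix another?):
  A='00' vs D='010': no prefix
  A='00' vs B='011': no prefix
  D='010' vs A='00': no prefix
  D='010' vs B='011': no prefix
  B='011' vs A='00': no prefix
  B='011' vs D='010': no prefix
No violation found over all pairs.

YES -- this is a valid prefix code. No codeword is a prefix of any other codeword.


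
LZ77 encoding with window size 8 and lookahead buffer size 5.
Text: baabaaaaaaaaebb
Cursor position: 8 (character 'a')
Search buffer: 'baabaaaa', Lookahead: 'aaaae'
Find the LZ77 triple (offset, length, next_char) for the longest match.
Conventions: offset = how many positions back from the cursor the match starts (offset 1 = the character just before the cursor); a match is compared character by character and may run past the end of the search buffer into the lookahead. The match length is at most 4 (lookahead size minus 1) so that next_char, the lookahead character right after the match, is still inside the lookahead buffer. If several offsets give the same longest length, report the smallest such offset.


Try each offset into the search buffer:
  offset=1 (pos 7, char 'a'): match length 4
  offset=2 (pos 6, char 'a'): match length 4
  offset=3 (pos 5, char 'a'): match length 4
  offset=4 (pos 4, char 'a'): match length 4
  offset=5 (pos 3, char 'b'): match length 0
  offset=6 (pos 2, char 'a'): match length 1
  offset=7 (pos 1, char 'a'): match length 2
  offset=8 (pos 0, char 'b'): match length 0
Longest match has length 4, found at offsets 1, 2, 3, 4; take the smallest, offset 1.
next_char = character at position 8 + 4 = 12 -> 'e'

Best match: offset=1, length=4 (matching 'aaaa' starting at position 7)
LZ77 triple: (1, 4, 'e')


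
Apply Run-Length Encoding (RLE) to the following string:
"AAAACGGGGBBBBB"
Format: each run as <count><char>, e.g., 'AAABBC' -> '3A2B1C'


Scanning runs left to right:
  i=0: run of 'A' x 4 -> '4A'
  i=4: run of 'C' x 1 -> '1C'
  i=5: run of 'G' x 4 -> '4G'
  i=9: run of 'B' x 5 -> '5B'

RLE = 4A1C4G5B


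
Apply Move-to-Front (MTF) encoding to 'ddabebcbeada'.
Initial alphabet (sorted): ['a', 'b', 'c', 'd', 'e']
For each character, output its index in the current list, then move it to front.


MTF encoding:
'd': index 3 in ['a', 'b', 'c', 'd', 'e'] -> ['d', 'a', 'b', 'c', 'e']
'd': index 0 in ['d', 'a', 'b', 'c', 'e'] -> ['d', 'a', 'b', 'c', 'e']
'a': index 1 in ['d', 'a', 'b', 'c', 'e'] -> ['a', 'd', 'b', 'c', 'e']
'b': index 2 in ['a', 'd', 'b', 'c', 'e'] -> ['b', 'a', 'd', 'c', 'e']
'e': index 4 in ['b', 'a', 'd', 'c', 'e'] -> ['e', 'b', 'a', 'd', 'c']
'b': index 1 in ['e', 'b', 'a', 'd', 'c'] -> ['b', 'e', 'a', 'd', 'c']
'c': index 4 in ['b', 'e', 'a', 'd', 'c'] -> ['c', 'b', 'e', 'a', 'd']
'b': index 1 in ['c', 'b', 'e', 'a', 'd'] -> ['b', 'c', 'e', 'a', 'd']
'e': index 2 in ['b', 'c', 'e', 'a', 'd'] -> ['e', 'b', 'c', 'a', 'd']
'a': index 3 in ['e', 'b', 'c', 'a', 'd'] -> ['a', 'e', 'b', 'c', 'd']
'd': index 4 in ['a', 'e', 'b', 'c', 'd'] -> ['d', 'a', 'e', 'b', 'c']
'a': index 1 in ['d', 'a', 'e', 'b', 'c'] -> ['a', 'd', 'e', 'b', 'c']


Output: [3, 0, 1, 2, 4, 1, 4, 1, 2, 3, 4, 1]


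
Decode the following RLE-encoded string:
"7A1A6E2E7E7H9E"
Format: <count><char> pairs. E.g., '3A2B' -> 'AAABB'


Expanding each <count><char> pair:
  7A -> 'AAAAAAA'
  1A -> 'A'
  6E -> 'EEEEEE'
  2E -> 'EE'
  7E -> 'EEEEEEE'
  7H -> 'HHHHHHH'
  9E -> 'EEEEEEEEE'

Decoded = AAAAAAAAEEEEEEEEEEEEEEEHHHHHHHEEEEEEEEE


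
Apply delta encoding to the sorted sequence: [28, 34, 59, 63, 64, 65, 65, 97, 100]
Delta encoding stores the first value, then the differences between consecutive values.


First value: 28
Deltas:
  34 - 28 = 6
  59 - 34 = 25
  63 - 59 = 4
  64 - 63 = 1
  65 - 64 = 1
  65 - 65 = 0
  97 - 65 = 32
  100 - 97 = 3


Delta encoded: [28, 6, 25, 4, 1, 1, 0, 32, 3]


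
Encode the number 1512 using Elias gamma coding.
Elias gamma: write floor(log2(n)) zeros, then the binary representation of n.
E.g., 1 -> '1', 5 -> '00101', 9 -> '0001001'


num_bits = floor(log2(1512)) + 1 = 11
leading_zeros = num_bits - 1 = 10
binary(1512) = 10111101000

Elias gamma(1512) = '0000000000' + '10111101000' = 000000000010111101000 (21 bits)


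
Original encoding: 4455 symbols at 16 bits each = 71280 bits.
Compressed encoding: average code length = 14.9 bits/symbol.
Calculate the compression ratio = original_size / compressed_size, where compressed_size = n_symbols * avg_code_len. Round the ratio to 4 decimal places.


original_size = n_symbols * orig_bits = 4455 * 16 = 71280 bits
compressed_size = n_symbols * avg_code_len = 4455 * 14.9 = 66379.5 bits
ratio = original_size / compressed_size = 71280 / 66379.5 = 1.0738

Compression ratio = 1.0738


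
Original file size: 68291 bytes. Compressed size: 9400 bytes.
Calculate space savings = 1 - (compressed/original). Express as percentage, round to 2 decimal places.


ratio = compressed/original = 9400/68291 = 0.137646
savings = 1 - ratio = 1 - 0.137646 = 0.862354
as a percentage: 0.862354 * 100 = 86.24%

Space savings = 1 - 9400/68291 = 86.24%


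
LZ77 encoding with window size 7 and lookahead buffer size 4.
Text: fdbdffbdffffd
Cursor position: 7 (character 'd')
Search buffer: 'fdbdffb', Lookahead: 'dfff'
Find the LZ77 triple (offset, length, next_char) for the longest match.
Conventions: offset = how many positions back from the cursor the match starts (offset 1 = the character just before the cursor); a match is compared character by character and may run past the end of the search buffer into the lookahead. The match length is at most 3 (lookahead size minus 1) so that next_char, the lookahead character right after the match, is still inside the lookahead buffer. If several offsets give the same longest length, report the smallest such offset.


Try each offset into the search buffer:
  offset=1 (pos 6, char 'b'): match length 0
  offset=2 (pos 5, char 'f'): match length 0
  offset=3 (pos 4, char 'f'): match length 0
  offset=4 (pos 3, char 'd'): match length 3
  offset=5 (pos 2, char 'b'): match length 0
  offset=6 (pos 1, char 'd'): match length 1
  offset=7 (pos 0, char 'f'): match length 0
Longest match has length 3 at offset 4.
next_char = character at position 7 + 3 = 10 -> 'f'

Best match: offset=4, length=3 (matching 'dff' starting at position 3)
LZ77 triple: (4, 3, 'f')


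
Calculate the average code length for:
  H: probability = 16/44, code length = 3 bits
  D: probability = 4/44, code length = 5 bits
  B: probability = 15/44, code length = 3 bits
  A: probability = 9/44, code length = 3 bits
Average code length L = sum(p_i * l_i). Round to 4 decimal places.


Weighted contributions p_i * l_i:
  H: (16/44) * 3 = 48/44
  D: (4/44) * 5 = 20/44
  B: (15/44) * 3 = 45/44
  A: (9/44) * 3 = 27/44
Sum = (48 + 20 + 45 + 27)/44 = 140/44

L = 140/44 = 3.1818 bits/symbol


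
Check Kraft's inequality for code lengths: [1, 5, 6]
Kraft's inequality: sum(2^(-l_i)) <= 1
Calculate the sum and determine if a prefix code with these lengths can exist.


Sum = 2^(-1) + 2^(-5) + 2^(-6)
    = 0.5 + 0.03125 + 0.015625
    = 35/64 = 0.546875
Since 0.546875 <= 1, Kraft's inequality IS satisfied.
A prefix code with these lengths CAN exist.

Kraft sum = 0.546875. Satisfied.


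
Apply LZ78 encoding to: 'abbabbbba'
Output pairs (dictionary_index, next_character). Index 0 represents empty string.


LZ78 encoding steps:
Dictionary: {0: ''}
Step 1: w='' (idx 0), next='a' -> output (0, 'a'), add 'a' as idx 1
Step 2: w='' (idx 0), next='b' -> output (0, 'b'), add 'b' as idx 2
Step 3: w='b' (idx 2), next='a' -> output (2, 'a'), add 'ba' as idx 3
Step 4: w='b' (idx 2), next='b' -> output (2, 'b'), add 'bb' as idx 4
Step 5: w='bb' (idx 4), next='a' -> output (4, 'a'), add 'bba' as idx 5


Encoded: [(0, 'a'), (0, 'b'), (2, 'a'), (2, 'b'), (4, 'a')]


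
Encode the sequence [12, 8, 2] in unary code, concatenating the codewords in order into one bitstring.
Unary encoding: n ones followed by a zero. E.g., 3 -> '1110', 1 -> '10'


Encode each number as n ones followed by a terminating 0:
  12 -> 1111111111110 (13 bits)
  8 -> 111111110 (9 bits)
  2 -> 110 (3 bits)
Total length = 13 + 9 + 3 = 25 bits.

Unary([12, 8, 2]) = 1111111111110111111110110 (25 bits)


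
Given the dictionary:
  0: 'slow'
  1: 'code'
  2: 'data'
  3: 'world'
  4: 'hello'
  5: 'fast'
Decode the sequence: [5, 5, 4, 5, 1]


Look up each index in the dictionary:
  5 -> 'fast'
  5 -> 'fast'
  4 -> 'hello'
  5 -> 'fast'
  1 -> 'code'

Decoded: "fast fast hello fast code"


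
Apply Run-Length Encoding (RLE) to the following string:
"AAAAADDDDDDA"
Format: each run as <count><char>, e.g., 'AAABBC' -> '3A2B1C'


Scanning runs left to right:
  i=0: run of 'A' x 5 -> '5A'
  i=5: run of 'D' x 6 -> '6D'
  i=11: run of 'A' x 1 -> '1A'

RLE = 5A6D1A


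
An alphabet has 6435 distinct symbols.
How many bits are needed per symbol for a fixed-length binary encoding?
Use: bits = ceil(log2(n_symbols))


log2(6435) = 12.6517
Bracket: 2^12 = 4096 < 6435 <= 2^13 = 8192
So ceil(log2(6435)) = 13

bits = ceil(log2(6435)) = ceil(12.6517) = 13 bits


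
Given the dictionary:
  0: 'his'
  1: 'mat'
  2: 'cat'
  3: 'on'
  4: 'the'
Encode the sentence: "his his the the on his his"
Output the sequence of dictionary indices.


Look up each word in the dictionary:
  'his' -> 0
  'his' -> 0
  'the' -> 4
  'the' -> 4
  'on' -> 3
  'his' -> 0
  'his' -> 0

Encoded: [0, 0, 4, 4, 3, 0, 0]


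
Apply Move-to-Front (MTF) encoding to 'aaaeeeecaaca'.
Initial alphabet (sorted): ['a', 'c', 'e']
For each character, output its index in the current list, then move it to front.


MTF encoding:
'a': index 0 in ['a', 'c', 'e'] -> ['a', 'c', 'e']
'a': index 0 in ['a', 'c', 'e'] -> ['a', 'c', 'e']
'a': index 0 in ['a', 'c', 'e'] -> ['a', 'c', 'e']
'e': index 2 in ['a', 'c', 'e'] -> ['e', 'a', 'c']
'e': index 0 in ['e', 'a', 'c'] -> ['e', 'a', 'c']
'e': index 0 in ['e', 'a', 'c'] -> ['e', 'a', 'c']
'e': index 0 in ['e', 'a', 'c'] -> ['e', 'a', 'c']
'c': index 2 in ['e', 'a', 'c'] -> ['c', 'e', 'a']
'a': index 2 in ['c', 'e', 'a'] -> ['a', 'c', 'e']
'a': index 0 in ['a', 'c', 'e'] -> ['a', 'c', 'e']
'c': index 1 in ['a', 'c', 'e'] -> ['c', 'a', 'e']
'a': index 1 in ['c', 'a', 'e'] -> ['a', 'c', 'e']


Output: [0, 0, 0, 2, 0, 0, 0, 2, 2, 0, 1, 1]


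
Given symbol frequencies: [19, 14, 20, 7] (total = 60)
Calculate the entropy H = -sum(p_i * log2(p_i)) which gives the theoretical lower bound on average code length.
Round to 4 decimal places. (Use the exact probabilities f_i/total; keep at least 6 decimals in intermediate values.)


Per-symbol terms -p_i * log2(p_i) with p_i = f_i/60:
  p = 19/60 = 0.316667: log2(p) = -1.658963, -p*log2(p) = 0.525338
  p = 14/60 = 0.233333: log2(p) = -2.099536, -p*log2(p) = 0.489892
  p = 20/60 = 0.333333: log2(p) = -1.584963, -p*log2(p) = 0.528321
  p = 7/60 = 0.116667: log2(p) = -3.099536, -p*log2(p) = 0.361612
H = 0.525338 + 0.489892 + 0.528321 + 0.361612 = 1.905163

H = 1.9052 bits/symbol


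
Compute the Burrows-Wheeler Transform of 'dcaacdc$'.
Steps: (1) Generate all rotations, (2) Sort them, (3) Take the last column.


Rotations (sorted):
  0: $dcaacdc -> last char: c
  1: aacdc$dc -> last char: c
  2: acdc$dca -> last char: a
  3: c$dcaacd -> last char: d
  4: caacdc$d -> last char: d
  5: cdc$dcaa -> last char: a
  6: dc$dcaac -> last char: c
  7: dcaacdc$ -> last char: $


BWT = ccaddac$


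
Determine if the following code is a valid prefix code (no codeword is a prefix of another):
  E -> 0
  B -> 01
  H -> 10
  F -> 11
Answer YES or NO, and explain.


Checking each pair (does one codeword prefix another?):
  E='0' vs B='01': prefix -- VIOLATION

NO -- this is NOT a valid prefix code. E (0) is a prefix of B (01).


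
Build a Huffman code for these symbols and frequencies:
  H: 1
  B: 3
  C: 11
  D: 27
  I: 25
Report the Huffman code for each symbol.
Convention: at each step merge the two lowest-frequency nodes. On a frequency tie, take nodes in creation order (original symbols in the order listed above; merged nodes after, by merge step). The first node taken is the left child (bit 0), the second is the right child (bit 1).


Huffman tree construction:
Step 1: Merge H(1) + B(3) = 4
Step 2: Merge (H+B)(4) + C(11) = 15
Step 3: Merge ((H+B)+C)(15) + I(25) = 40
Step 4: Merge D(27) + (((H+B)+C)+I)(40) = 67
Read each symbol's code off the tree from the root (left child = 0, right child = 1).

Codes:
  H: 1000 (length 4)
  B: 1001 (length 4)
  C: 101 (length 3)
  D: 0 (length 1)
  I: 11 (length 2)
Average code length: 126/67 = 1.8806 bits/symbol


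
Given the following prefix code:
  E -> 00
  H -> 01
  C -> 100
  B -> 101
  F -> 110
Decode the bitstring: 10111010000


Decoding step by step:
Bits 101 -> B
Bits 110 -> F
Bits 100 -> C
Bits 00 -> E


Decoded message: BFCE


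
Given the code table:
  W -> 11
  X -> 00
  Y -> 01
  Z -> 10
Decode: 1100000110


Decoding:
11 -> W
00 -> X
00 -> X
01 -> Y
10 -> Z


Result: WXXYZ


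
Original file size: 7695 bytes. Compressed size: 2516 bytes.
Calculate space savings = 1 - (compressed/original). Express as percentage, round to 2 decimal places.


ratio = compressed/original = 2516/7695 = 0.326966
savings = 1 - ratio = 1 - 0.326966 = 0.673034
as a percentage: 0.673034 * 100 = 67.3%

Space savings = 1 - 2516/7695 = 67.3%


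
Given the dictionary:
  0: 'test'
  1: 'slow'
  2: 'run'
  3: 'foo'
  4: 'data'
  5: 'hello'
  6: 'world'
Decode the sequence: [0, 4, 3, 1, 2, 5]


Look up each index in the dictionary:
  0 -> 'test'
  4 -> 'data'
  3 -> 'foo'
  1 -> 'slow'
  2 -> 'run'
  5 -> 'hello'

Decoded: "test data foo slow run hello"


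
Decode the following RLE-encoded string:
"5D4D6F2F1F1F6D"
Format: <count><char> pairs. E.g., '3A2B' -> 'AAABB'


Expanding each <count><char> pair:
  5D -> 'DDDDD'
  4D -> 'DDDD'
  6F -> 'FFFFFF'
  2F -> 'FF'
  1F -> 'F'
  1F -> 'F'
  6D -> 'DDDDDD'

Decoded = DDDDDDDDDFFFFFFFFFFDDDDDD


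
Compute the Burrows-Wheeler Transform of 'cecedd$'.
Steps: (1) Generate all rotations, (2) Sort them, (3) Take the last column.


Rotations (sorted):
  0: $cecedd -> last char: d
  1: cecedd$ -> last char: $
  2: cedd$ce -> last char: e
  3: d$ceced -> last char: d
  4: dd$cece -> last char: e
  5: ecedd$c -> last char: c
  6: edd$cec -> last char: c


BWT = d$edecc


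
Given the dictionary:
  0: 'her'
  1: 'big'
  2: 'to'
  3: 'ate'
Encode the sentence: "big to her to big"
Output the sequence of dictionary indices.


Look up each word in the dictionary:
  'big' -> 1
  'to' -> 2
  'her' -> 0
  'to' -> 2
  'big' -> 1

Encoded: [1, 2, 0, 2, 1]


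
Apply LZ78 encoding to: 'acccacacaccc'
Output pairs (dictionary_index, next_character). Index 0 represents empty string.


LZ78 encoding steps:
Dictionary: {0: ''}
Step 1: w='' (idx 0), next='a' -> output (0, 'a'), add 'a' as idx 1
Step 2: w='' (idx 0), next='c' -> output (0, 'c'), add 'c' as idx 2
Step 3: w='c' (idx 2), next='c' -> output (2, 'c'), add 'cc' as idx 3
Step 4: w='a' (idx 1), next='c' -> output (1, 'c'), add 'ac' as idx 4
Step 5: w='ac' (idx 4), next='a' -> output (4, 'a'), add 'aca' as idx 5
Step 6: w='cc' (idx 3), next='c' -> output (3, 'c'), add 'ccc' as idx 6


Encoded: [(0, 'a'), (0, 'c'), (2, 'c'), (1, 'c'), (4, 'a'), (3, 'c')]


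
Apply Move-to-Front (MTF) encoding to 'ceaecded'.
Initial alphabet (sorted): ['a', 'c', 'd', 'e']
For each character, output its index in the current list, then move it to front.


MTF encoding:
'c': index 1 in ['a', 'c', 'd', 'e'] -> ['c', 'a', 'd', 'e']
'e': index 3 in ['c', 'a', 'd', 'e'] -> ['e', 'c', 'a', 'd']
'a': index 2 in ['e', 'c', 'a', 'd'] -> ['a', 'e', 'c', 'd']
'e': index 1 in ['a', 'e', 'c', 'd'] -> ['e', 'a', 'c', 'd']
'c': index 2 in ['e', 'a', 'c', 'd'] -> ['c', 'e', 'a', 'd']
'd': index 3 in ['c', 'e', 'a', 'd'] -> ['d', 'c', 'e', 'a']
'e': index 2 in ['d', 'c', 'e', 'a'] -> ['e', 'd', 'c', 'a']
'd': index 1 in ['e', 'd', 'c', 'a'] -> ['d', 'e', 'c', 'a']


Output: [1, 3, 2, 1, 2, 3, 2, 1]


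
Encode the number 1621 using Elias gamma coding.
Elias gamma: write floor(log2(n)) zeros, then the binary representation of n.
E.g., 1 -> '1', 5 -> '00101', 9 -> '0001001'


num_bits = floor(log2(1621)) + 1 = 11
leading_zeros = num_bits - 1 = 10
binary(1621) = 11001010101

Elias gamma(1621) = '0000000000' + '11001010101' = 000000000011001010101 (21 bits)


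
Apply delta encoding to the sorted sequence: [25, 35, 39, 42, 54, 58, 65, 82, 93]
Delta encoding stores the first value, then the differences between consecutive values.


First value: 25
Deltas:
  35 - 25 = 10
  39 - 35 = 4
  42 - 39 = 3
  54 - 42 = 12
  58 - 54 = 4
  65 - 58 = 7
  82 - 65 = 17
  93 - 82 = 11


Delta encoded: [25, 10, 4, 3, 12, 4, 7, 17, 11]


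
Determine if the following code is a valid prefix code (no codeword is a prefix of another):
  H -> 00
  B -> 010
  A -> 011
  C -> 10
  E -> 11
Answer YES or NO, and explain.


Checking each pair (does one codeword prefix another?):
  H='00' vs B='010': no prefix
  H='00' vs A='011': no prefix
  H='00' vs C='10': no prefix
  H='00' vs E='11': no prefix
  B='010' vs H='00': no prefix
  B='010' vs A='011': no prefix
  B='010' vs C='10': no prefix
  B='010' vs E='11': no prefix
  A='011' vs H='00': no prefix
  A='011' vs B='010': no prefix
  A='011' vs C='10': no prefix
  A='011' vs E='11': no prefix
  C='10' vs H='00': no prefix
  C='10' vs B='010': no prefix
  C='10' vs A='011': no prefix
  C='10' vs E='11': no prefix
  E='11' vs H='00': no prefix
  E='11' vs B='010': no prefix
  E='11' vs A='011': no prefix
  E='11' vs C='10': no prefix
No violation found over all pairs.

YES -- this is a valid prefix code. No codeword is a prefix of any other codeword.


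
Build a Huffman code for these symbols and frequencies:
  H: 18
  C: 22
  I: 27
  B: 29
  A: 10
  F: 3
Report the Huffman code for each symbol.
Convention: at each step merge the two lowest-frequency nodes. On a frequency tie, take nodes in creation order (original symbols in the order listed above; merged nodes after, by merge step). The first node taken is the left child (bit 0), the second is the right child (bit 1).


Huffman tree construction:
Step 1: Merge F(3) + A(10) = 13
Step 2: Merge (F+A)(13) + H(18) = 31
Step 3: Merge C(22) + I(27) = 49
Step 4: Merge B(29) + ((F+A)+H)(31) = 60
Step 5: Merge (C+I)(49) + (B+((F+A)+H))(60) = 109
Read each symbol's code off the tree from the root (left child = 0, right child = 1).

Codes:
  H: 111 (length 3)
  C: 00 (length 2)
  I: 01 (length 2)
  B: 10 (length 2)
  A: 1101 (length 4)
  F: 1100 (length 4)
Average code length: 262/109 = 2.4037 bits/symbol


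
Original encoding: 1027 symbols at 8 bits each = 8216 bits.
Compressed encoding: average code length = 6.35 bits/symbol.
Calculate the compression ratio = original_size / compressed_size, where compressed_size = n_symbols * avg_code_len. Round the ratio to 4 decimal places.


original_size = n_symbols * orig_bits = 1027 * 8 = 8216 bits
compressed_size = n_symbols * avg_code_len = 1027 * 6.35 = 6521.45 bits
ratio = original_size / compressed_size = 8216 / 6521.45 = 1.2598

Compression ratio = 1.2598


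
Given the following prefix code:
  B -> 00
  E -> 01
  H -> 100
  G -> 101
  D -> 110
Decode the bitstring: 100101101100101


Decoding step by step:
Bits 100 -> H
Bits 101 -> G
Bits 101 -> G
Bits 100 -> H
Bits 101 -> G


Decoded message: HGGHG


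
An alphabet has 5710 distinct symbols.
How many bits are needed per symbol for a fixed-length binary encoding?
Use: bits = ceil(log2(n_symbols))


log2(5710) = 12.4793
Bracket: 2^12 = 4096 < 5710 <= 2^13 = 8192
So ceil(log2(5710)) = 13

bits = ceil(log2(5710)) = ceil(12.4793) = 13 bits


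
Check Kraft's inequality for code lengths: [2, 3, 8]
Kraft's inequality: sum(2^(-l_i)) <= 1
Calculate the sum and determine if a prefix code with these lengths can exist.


Sum = 2^(-2) + 2^(-3) + 2^(-8)
    = 0.25 + 0.125 + 0.00390625
    = 97/256 = 0.37890625
Since 0.37890625 <= 1, Kraft's inequality IS satisfied.
A prefix code with these lengths CAN exist.

Kraft sum = 0.37890625. Satisfied.


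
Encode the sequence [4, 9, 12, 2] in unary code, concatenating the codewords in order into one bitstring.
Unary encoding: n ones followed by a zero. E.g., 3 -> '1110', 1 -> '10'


Encode each number as n ones followed by a terminating 0:
  4 -> 11110 (5 bits)
  9 -> 1111111110 (10 bits)
  12 -> 1111111111110 (13 bits)
  2 -> 110 (3 bits)
Total length = 5 + 10 + 13 + 3 = 31 bits.

Unary([4, 9, 12, 2]) = 1111011111111101111111111110110 (31 bits)


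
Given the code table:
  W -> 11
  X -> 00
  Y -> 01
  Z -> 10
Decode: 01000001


Decoding:
01 -> Y
00 -> X
00 -> X
01 -> Y


Result: YXXY


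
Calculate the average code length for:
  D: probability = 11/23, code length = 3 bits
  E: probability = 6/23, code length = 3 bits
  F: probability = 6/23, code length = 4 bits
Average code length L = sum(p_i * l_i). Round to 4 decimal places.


Weighted contributions p_i * l_i:
  D: (11/23) * 3 = 33/23
  E: (6/23) * 3 = 18/23
  F: (6/23) * 4 = 24/23
Sum = (33 + 18 + 24)/23 = 75/23

L = 75/23 = 3.2609 bits/symbol


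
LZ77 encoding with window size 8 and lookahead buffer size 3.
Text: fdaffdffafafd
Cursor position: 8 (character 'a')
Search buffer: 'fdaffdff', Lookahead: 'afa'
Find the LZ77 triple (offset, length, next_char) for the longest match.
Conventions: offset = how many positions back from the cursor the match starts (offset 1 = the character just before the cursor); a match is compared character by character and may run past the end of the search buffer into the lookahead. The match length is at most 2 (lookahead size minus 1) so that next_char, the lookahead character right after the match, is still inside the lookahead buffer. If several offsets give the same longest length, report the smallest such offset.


Try each offset into the search buffer:
  offset=1 (pos 7, char 'f'): match length 0
  offset=2 (pos 6, char 'f'): match length 0
  offset=3 (pos 5, char 'd'): match length 0
  offset=4 (pos 4, char 'f'): match length 0
  offset=5 (pos 3, char 'f'): match length 0
  offset=6 (pos 2, char 'a'): match length 2
  offset=7 (pos 1, char 'd'): match length 0
  offset=8 (pos 0, char 'f'): match length 0
Longest match has length 2 at offset 6.
next_char = character at position 8 + 2 = 10 -> 'a'

Best match: offset=6, length=2 (matching 'af' starting at position 2)
LZ77 triple: (6, 2, 'a')


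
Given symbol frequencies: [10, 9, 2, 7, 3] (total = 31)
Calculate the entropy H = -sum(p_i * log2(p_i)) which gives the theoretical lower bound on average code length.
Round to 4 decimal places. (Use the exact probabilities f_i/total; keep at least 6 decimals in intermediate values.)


Per-symbol terms -p_i * log2(p_i) with p_i = f_i/31:
  p = 10/31 = 0.322581: log2(p) = -1.632268, -p*log2(p) = 0.526538
  p = 9/31 = 0.290323: log2(p) = -1.784271, -p*log2(p) = 0.518014
  p = 2/31 = 0.064516: log2(p) = -3.954196, -p*log2(p) = 0.255109
  p = 7/31 = 0.225806: log2(p) = -2.146841, -p*log2(p) = 0.484771
  p = 3/31 = 0.096774: log2(p) = -3.369234, -p*log2(p) = 0.326055
H = 0.526538 + 0.518014 + 0.255109 + 0.484771 + 0.326055 = 2.110487

H = 2.1105 bits/symbol


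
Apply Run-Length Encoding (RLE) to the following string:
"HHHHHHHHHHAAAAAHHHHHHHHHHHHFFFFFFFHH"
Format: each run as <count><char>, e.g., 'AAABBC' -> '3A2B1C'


Scanning runs left to right:
  i=0: run of 'H' x 10 -> '10H'
  i=10: run of 'A' x 5 -> '5A'
  i=15: run of 'H' x 12 -> '12H'
  i=27: run of 'F' x 7 -> '7F'
  i=34: run of 'H' x 2 -> '2H'

RLE = 10H5A12H7F2H


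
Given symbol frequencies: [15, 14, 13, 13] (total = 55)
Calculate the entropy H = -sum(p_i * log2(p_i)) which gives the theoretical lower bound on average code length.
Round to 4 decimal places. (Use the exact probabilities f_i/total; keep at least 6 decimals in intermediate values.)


Per-symbol terms -p_i * log2(p_i) with p_i = f_i/55:
  p = 15/55 = 0.272727: log2(p) = -1.874469, -p*log2(p) = 0.511219
  p = 14/55 = 0.254545: log2(p) = -1.974005, -p*log2(p) = 0.502474
  p = 13/55 = 0.236364: log2(p) = -2.080920, -p*log2(p) = 0.491854
  p = 13/55 = 0.236364: log2(p) = -2.080920, -p*log2(p) = 0.491854
H = 0.511219 + 0.502474 + 0.491854 + 0.491854 = 1.997401

H = 1.9974 bits/symbol


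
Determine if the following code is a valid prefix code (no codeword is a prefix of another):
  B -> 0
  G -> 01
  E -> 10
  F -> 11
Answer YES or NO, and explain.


Checking each pair (does one codeword prefix another?):
  B='0' vs G='01': prefix -- VIOLATION

NO -- this is NOT a valid prefix code. B (0) is a prefix of G (01).


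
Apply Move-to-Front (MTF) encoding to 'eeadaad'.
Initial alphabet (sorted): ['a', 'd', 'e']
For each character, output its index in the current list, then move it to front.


MTF encoding:
'e': index 2 in ['a', 'd', 'e'] -> ['e', 'a', 'd']
'e': index 0 in ['e', 'a', 'd'] -> ['e', 'a', 'd']
'a': index 1 in ['e', 'a', 'd'] -> ['a', 'e', 'd']
'd': index 2 in ['a', 'e', 'd'] -> ['d', 'a', 'e']
'a': index 1 in ['d', 'a', 'e'] -> ['a', 'd', 'e']
'a': index 0 in ['a', 'd', 'e'] -> ['a', 'd', 'e']
'd': index 1 in ['a', 'd', 'e'] -> ['d', 'a', 'e']


Output: [2, 0, 1, 2, 1, 0, 1]
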